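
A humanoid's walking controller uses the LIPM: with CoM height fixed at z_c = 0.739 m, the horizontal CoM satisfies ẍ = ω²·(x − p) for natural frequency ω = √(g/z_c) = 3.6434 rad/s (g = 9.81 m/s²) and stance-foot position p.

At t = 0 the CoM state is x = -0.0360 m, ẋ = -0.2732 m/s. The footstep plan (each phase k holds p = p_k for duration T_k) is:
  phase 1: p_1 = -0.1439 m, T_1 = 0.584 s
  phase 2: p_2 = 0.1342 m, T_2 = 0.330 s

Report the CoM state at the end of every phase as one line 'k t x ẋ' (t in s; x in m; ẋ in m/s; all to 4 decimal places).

1 0.5840 0.0052 0.4637
2 0.9140 0.0928 0.1297

phase 1: p=-0.1439, T=0.584, ωT=2.127746, cosh=4.257512, sinh=4.138406; start (x,ẋ)=(-0.036000, -0.273200) → end (x,ẋ)=(0.005168, 0.463750)
phase 2: p=0.1342, T=0.330, ωT=1.202322, cosh=1.814165, sinh=1.513670; start (x,ẋ)=(0.005168, 0.463750) → end (x,ẋ)=(0.092781, 0.129717)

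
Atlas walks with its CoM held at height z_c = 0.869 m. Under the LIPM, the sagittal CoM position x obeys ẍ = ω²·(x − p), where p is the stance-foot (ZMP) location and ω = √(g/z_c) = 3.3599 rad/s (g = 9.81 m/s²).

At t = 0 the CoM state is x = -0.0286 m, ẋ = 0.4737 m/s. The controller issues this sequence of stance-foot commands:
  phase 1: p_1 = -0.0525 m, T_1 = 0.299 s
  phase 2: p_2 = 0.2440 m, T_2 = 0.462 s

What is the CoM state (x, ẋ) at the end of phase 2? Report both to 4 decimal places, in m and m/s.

phase 1: p=-0.0525, T=0.299, ωT=1.004610, cosh=1.548515, sinh=1.182327; start (x,ẋ)=(-0.028600, 0.473700) → end (x,ẋ)=(0.151202, 0.828474)
phase 2: p=0.2440, T=0.462, ωT=1.552274, cosh=2.466981, sinh=2.255215; start (x,ẋ)=(0.151202, 0.828474) → end (x,ẋ)=(0.571152, 1.340668)

x = 0.5712, ẋ = 1.3407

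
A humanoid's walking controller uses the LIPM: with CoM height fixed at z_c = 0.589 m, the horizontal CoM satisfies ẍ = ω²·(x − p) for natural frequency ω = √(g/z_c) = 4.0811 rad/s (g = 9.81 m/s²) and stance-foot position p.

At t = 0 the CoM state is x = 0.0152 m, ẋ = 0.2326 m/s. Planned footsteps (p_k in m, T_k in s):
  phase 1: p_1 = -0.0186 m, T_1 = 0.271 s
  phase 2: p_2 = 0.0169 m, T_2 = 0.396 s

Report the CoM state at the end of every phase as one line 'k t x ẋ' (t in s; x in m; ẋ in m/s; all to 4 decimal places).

1 0.2710 0.1148 0.5756
2 0.6670 0.6139 2.4712

phase 1: p=-0.0186, T=0.271, ωT=1.105978, cosh=1.676533, sinh=1.345646; start (x,ẋ)=(0.015200, 0.232600) → end (x,ẋ)=(0.114761, 0.575582)
phase 2: p=0.0169, T=0.396, ωT=1.616116, cosh=2.616085, sinh=2.417416; start (x,ẋ)=(0.114761, 0.575582) → end (x,ẋ)=(0.613855, 2.471240)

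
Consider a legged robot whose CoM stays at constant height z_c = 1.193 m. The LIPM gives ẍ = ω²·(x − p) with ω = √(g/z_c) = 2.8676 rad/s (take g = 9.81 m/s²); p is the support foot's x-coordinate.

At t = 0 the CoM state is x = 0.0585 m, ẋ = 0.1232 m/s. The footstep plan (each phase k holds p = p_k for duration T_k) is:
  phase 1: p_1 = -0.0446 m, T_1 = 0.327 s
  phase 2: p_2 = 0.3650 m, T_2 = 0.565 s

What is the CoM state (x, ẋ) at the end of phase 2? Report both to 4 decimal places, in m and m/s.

phase 1: p=-0.0446, T=0.327, ωT=0.937705, cosh=1.472819, sinh=1.081294; start (x,ẋ)=(0.058500, 0.123200) → end (x,ẋ)=(0.153703, 0.501135)
phase 2: p=0.3650, T=0.565, ωT=1.620194, cosh=2.625966, sinh=2.428105; start (x,ẋ)=(0.153703, 0.501135) → end (x,ẋ)=(0.234472, -0.155261)

x = 0.2345, ẋ = -0.1553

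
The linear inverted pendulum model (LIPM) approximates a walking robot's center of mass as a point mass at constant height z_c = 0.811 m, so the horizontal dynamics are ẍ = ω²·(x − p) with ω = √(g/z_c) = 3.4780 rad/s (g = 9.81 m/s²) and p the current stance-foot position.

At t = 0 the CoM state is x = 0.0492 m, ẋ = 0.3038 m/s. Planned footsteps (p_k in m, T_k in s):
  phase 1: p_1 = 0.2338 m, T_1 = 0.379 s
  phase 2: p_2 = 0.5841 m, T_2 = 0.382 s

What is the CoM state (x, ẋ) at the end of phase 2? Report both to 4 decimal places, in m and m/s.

x = -0.8193, ẋ = -4.4912

phase 1: p=0.2338, T=0.379, ωT=1.318162, cosh=2.002087, sinh=1.734460; start (x,ẋ)=(0.049200, 0.303800) → end (x,ẋ)=(0.015718, -0.505357)
phase 2: p=0.5841, T=0.382, ωT=1.328596, cosh=2.020294, sinh=1.755445; start (x,ẋ)=(0.015718, -0.505357) → end (x,ẋ)=(-0.819266, -4.491188)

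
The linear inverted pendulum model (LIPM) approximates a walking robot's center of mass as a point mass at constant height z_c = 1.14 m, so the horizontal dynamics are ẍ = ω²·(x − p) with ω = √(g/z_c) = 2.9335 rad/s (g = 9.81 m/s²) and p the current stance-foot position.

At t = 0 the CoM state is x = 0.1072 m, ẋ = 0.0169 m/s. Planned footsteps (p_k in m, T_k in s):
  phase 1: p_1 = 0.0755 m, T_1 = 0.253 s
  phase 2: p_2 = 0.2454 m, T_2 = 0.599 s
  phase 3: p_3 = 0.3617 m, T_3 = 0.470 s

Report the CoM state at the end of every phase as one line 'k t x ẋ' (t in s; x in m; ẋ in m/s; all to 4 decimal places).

1 0.2530 0.1210 0.0973
2 0.8520 -0.0325 -0.7356
3 1.3220 -0.9366 -3.7026

phase 1: p=0.0755, T=0.253, ωT=0.742175, cosh=1.288289, sinh=0.812212; start (x,ẋ)=(0.107200, 0.016900) → end (x,ẋ)=(0.121018, 0.097301)
phase 2: p=0.2454, T=0.599, ωT=1.757166, cosh=2.984262, sinh=2.811729; start (x,ẋ)=(0.121018, 0.097301) → end (x,ẋ)=(-0.032527, -0.735557)
phase 3: p=0.3617, T=0.470, ωT=1.378745, cosh=2.110905, sinh=1.859011; start (x,ẋ)=(-0.032527, -0.735557) → end (x,ẋ)=(-0.936610, -3.702569)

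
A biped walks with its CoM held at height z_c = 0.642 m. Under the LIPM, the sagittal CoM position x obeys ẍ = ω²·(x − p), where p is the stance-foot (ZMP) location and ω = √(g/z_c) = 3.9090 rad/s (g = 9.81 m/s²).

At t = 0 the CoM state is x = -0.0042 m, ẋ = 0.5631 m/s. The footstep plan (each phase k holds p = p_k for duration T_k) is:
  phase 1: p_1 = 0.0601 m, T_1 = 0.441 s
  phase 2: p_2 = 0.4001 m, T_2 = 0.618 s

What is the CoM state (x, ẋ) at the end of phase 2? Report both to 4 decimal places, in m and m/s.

phase 1: p=0.0601, T=0.441, ωT=1.723869, cosh=2.892276, sinh=2.713901; start (x,ẋ)=(-0.004200, 0.563100) → end (x,ẋ)=(0.265070, 0.946505)
phase 2: p=0.4001, T=0.618, ωT=2.415762, cosh=5.643800, sinh=5.554500; start (x,ẋ)=(0.265070, 0.946505) → end (x,ẋ)=(0.982956, 2.410041)

x = 0.9830, ẋ = 2.4100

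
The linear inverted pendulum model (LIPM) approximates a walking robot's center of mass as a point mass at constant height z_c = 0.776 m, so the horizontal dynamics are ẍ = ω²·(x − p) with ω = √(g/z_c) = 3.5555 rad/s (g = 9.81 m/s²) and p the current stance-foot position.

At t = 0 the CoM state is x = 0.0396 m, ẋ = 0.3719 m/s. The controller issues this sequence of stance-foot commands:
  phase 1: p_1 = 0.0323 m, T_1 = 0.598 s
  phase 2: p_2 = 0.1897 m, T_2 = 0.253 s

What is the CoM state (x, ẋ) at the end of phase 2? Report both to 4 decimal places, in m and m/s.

phase 1: p=0.0323, T=0.598, ωT=2.126189, cosh=4.251075, sinh=4.131784; start (x,ẋ)=(0.039600, 0.371900) → end (x,ẋ)=(0.495511, 1.688216)
phase 2: p=0.1897, T=0.253, ωT=0.899541, cosh=1.432616, sinh=1.025860; start (x,ẋ)=(0.495511, 1.688216) → end (x,ẋ)=(1.114907, 3.533994)

x = 1.1149, ẋ = 3.5340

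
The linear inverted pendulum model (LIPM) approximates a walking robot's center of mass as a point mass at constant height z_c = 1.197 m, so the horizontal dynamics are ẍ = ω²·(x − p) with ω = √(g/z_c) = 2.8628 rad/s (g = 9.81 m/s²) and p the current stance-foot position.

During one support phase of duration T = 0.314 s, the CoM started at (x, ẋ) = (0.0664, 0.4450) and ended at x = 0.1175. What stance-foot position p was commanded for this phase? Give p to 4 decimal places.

p = 0.3169

ωT = 2.8628·0.314 = 0.898919; cosh(ωT) = 1.431978, sinh(ωT) = 1.024968
x(T) = p + (x₀−p)·cosh(ωT) + (ẋ₀/ω)·sinh(ωT) ⇒ p·(1 − cosh) = x(T) − x₀·cosh − (ẋ₀/ω)·sinh
numerator   = 0.1175 − (0.0664)·1.431978 − (0.4450/2.8628)·1.024968 = -0.136907
denominator = 1 − 1.431978 = -0.431978
p = -0.136907 / -0.431978 = 0.3169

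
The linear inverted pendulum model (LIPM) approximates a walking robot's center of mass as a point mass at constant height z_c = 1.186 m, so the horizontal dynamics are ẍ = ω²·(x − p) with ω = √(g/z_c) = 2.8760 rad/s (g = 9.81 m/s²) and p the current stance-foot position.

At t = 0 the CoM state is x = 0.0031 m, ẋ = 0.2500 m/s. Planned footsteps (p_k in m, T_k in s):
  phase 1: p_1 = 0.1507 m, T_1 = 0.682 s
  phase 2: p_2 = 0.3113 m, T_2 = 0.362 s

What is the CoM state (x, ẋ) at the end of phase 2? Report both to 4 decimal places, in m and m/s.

phase 1: p=0.1507, T=0.682, ωT=1.961432, cosh=3.625079, sinh=3.484422; start (x,ẋ)=(0.003100, 0.250000) → end (x,ẋ)=(-0.081474, -0.572859)
phase 2: p=0.3113, T=0.362, ωT=1.041112, cosh=1.592713, sinh=1.239651; start (x,ẋ)=(-0.081474, -0.572859) → end (x,ẋ)=(-0.561197, -2.312732)

x = -0.5612, ẋ = -2.3127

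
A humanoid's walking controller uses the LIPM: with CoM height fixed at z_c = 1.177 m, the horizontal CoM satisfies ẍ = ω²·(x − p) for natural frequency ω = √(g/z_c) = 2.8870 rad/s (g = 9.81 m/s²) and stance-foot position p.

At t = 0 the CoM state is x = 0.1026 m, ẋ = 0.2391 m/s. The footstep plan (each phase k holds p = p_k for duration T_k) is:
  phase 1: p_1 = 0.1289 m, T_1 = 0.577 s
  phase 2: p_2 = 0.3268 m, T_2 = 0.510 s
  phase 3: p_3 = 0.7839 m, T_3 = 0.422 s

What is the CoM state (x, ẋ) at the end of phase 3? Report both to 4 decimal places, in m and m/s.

x = 0.6811, ẋ = 0.1364

phase 1: p=0.1289, T=0.577, ωT=1.665799, cosh=2.739469, sinh=2.550429; start (x,ẋ)=(0.102600, 0.239100) → end (x,ẋ)=(0.268077, 0.461358)
phase 2: p=0.3268, T=0.510, ωT=1.472370, cosh=2.294468, sinh=2.065087; start (x,ẋ)=(0.268077, 0.461358) → end (x,ẋ)=(0.522074, 0.708472)
phase 3: p=0.7839, T=0.422, ωT=1.218314, cosh=1.838605, sinh=1.542877; start (x,ẋ)=(0.522074, 0.708472) → end (x,ẋ)=(0.681129, 0.136354)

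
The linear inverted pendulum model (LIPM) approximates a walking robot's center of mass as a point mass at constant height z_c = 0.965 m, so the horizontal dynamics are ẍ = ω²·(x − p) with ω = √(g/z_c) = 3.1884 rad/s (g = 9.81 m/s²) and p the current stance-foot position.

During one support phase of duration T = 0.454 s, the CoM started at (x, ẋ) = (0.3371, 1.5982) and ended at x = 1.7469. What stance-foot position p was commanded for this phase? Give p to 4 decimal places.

p = 0.0132

ωT = 3.1884·0.454 = 1.447534; cosh(ωT) = 2.243881, sinh(ωT) = 2.008732
x(T) = p + (x₀−p)·cosh(ωT) + (ẋ₀/ω)·sinh(ωT) ⇒ p·(1 − cosh) = x(T) − x₀·cosh − (ẋ₀/ω)·sinh
numerator   = 1.7469 − (0.3371)·2.243881 − (1.5982/3.1884)·2.008732 = -0.016398
denominator = 1 − 2.243881 = -1.243881
p = -0.016398 / -1.243881 = 0.0132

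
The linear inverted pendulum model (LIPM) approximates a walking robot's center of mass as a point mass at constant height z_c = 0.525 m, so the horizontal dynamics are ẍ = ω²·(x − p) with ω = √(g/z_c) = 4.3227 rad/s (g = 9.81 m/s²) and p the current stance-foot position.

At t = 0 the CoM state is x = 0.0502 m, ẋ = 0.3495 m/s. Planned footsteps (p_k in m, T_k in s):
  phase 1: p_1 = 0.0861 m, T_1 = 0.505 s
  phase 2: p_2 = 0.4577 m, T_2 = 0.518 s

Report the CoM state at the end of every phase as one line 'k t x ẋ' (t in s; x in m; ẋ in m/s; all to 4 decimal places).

phase 1: p=0.0861, T=0.505, ωT=2.182964, cosh=4.492634, sinh=4.379927; start (x,ẋ)=(0.050200, 0.349500) → end (x,ẋ)=(0.278941, 0.890477)
phase 2: p=0.4577, T=0.518, ωT=2.239159, cosh=4.745990, sinh=4.639441; start (x,ẋ)=(0.278941, 0.890477) → end (x,ẋ)=(0.565039, 0.641205)

1 0.5050 0.2789 0.8905
2 1.0230 0.5650 0.6412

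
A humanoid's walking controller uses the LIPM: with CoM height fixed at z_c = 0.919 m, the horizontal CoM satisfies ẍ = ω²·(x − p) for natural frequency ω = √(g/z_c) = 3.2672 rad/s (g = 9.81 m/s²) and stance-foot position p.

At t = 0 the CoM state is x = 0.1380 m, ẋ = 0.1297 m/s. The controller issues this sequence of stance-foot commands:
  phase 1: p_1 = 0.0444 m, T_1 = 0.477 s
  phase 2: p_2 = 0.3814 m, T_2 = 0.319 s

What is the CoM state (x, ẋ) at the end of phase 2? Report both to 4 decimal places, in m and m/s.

x = 0.7441, ẋ = 1.5604

phase 1: p=0.0444, T=0.477, ωT=1.558454, cosh=2.480966, sinh=2.270505; start (x,ẋ)=(0.138000, 0.129700) → end (x,ẋ)=(0.366752, 1.016124)
phase 2: p=0.3814, T=0.319, ωT=1.042237, cosh=1.594109, sinh=1.241444; start (x,ẋ)=(0.366752, 1.016124) → end (x,ẋ)=(0.744148, 1.560400)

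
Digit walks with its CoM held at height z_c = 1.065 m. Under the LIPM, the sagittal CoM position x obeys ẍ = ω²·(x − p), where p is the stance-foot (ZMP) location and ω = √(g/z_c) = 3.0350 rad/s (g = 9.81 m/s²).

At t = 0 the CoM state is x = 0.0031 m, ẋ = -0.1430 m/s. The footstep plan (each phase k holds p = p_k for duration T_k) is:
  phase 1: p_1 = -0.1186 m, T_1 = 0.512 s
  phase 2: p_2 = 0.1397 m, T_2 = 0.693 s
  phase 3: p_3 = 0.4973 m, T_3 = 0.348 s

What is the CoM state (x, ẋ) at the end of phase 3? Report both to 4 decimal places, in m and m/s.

x = 1.0291, ẋ = 2.0201

phase 1: p=-0.1186, T=0.512, ωT=1.553920, cosh=2.470696, sinh=2.259279; start (x,ẋ)=(0.003100, -0.143000) → end (x,ẋ)=(0.075633, 0.481177)
phase 2: p=0.1397, T=0.693, ωT=2.103255, cosh=4.157426, sinh=4.035368; start (x,ẋ)=(0.075633, 0.481177) → end (x,ẋ)=(0.513125, 1.215810)
phase 3: p=0.4973, T=0.348, ωT=1.056180, cosh=1.611574, sinh=1.263792; start (x,ẋ)=(0.513125, 1.215810) → end (x,ẋ)=(1.029074, 2.020067)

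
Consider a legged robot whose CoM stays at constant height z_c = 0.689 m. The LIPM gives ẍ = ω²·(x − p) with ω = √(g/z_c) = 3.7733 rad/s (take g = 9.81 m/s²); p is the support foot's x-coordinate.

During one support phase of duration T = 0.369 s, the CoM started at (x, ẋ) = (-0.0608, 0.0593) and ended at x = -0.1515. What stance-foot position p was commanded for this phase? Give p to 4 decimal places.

p = 0.0451

ωT = 3.7733·0.369 = 1.392348; cosh(ωT) = 2.136389, sinh(ωT) = 1.887898
x(T) = p + (x₀−p)·cosh(ωT) + (ẋ₀/ω)·sinh(ωT) ⇒ p·(1 − cosh) = x(T) − x₀·cosh − (ẋ₀/ω)·sinh
numerator   = -0.1515 − (-0.0608)·2.136389 − (0.0593/3.7733)·1.887898 = -0.051277
denominator = 1 − 2.136389 = -1.136389
p = -0.051277 / -1.136389 = 0.0451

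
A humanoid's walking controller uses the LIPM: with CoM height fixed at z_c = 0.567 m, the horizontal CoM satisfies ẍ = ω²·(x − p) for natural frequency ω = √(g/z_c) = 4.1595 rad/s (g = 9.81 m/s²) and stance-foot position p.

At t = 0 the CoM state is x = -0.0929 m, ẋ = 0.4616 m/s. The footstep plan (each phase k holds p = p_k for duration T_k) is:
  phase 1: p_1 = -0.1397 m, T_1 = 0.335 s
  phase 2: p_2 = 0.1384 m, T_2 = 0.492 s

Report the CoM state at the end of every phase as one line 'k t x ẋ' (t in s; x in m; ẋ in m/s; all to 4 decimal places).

1 0.3350 0.1701 1.3551
2 0.8270 1.5031 5.8345

phase 1: p=-0.1397, T=0.335, ωT=1.393433, cosh=2.138438, sinh=1.890216; start (x,ẋ)=(-0.092900, 0.461600) → end (x,ẋ)=(0.170145, 1.355061)
phase 2: p=0.1384, T=0.492, ωT=2.046474, cosh=3.934875, sinh=3.805685; start (x,ẋ)=(0.170145, 1.355061) → end (x,ẋ)=(1.503112, 5.834519)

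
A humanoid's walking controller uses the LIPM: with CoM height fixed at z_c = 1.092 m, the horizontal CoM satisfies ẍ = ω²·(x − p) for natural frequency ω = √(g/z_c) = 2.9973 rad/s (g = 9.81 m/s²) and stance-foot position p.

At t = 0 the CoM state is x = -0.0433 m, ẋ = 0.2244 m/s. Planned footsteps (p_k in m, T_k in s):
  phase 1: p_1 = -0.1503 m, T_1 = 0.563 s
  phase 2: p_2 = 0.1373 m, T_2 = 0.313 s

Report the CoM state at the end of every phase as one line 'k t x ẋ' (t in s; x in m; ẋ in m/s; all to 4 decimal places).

phase 1: p=-0.1503, T=0.563, ωT=1.687480, cosh=2.795413, sinh=2.610428; start (x,ẋ)=(-0.043300, 0.224400) → end (x,ẋ)=(0.344245, 1.464484)
phase 2: p=0.1373, T=0.313, ωT=0.938155, cosh=1.473306, sinh=1.081957; start (x,ẋ)=(0.344245, 1.464484) → end (x,ẋ)=(0.970838, 2.828744)

1 0.5630 0.3442 1.4645
2 0.8760 0.9708 2.8287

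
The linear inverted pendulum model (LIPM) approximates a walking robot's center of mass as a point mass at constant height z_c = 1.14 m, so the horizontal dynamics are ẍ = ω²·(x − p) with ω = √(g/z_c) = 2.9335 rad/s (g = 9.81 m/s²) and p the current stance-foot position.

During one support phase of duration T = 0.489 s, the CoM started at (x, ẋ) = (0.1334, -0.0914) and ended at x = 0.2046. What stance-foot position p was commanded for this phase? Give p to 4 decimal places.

p = 0.0243

ωT = 2.9335·0.489 = 1.434481; cosh(ωT) = 2.217853, sinh(ωT) = 1.979615
x(T) = p + (x₀−p)·cosh(ωT) + (ẋ₀/ω)·sinh(ωT) ⇒ p·(1 − cosh) = x(T) − x₀·cosh − (ẋ₀/ω)·sinh
numerator   = 0.2046 − (0.1334)·2.217853 − (-0.0914/2.9335)·1.979615 = -0.029582
denominator = 1 − 2.217853 = -1.217853
p = -0.029582 / -1.217853 = 0.0243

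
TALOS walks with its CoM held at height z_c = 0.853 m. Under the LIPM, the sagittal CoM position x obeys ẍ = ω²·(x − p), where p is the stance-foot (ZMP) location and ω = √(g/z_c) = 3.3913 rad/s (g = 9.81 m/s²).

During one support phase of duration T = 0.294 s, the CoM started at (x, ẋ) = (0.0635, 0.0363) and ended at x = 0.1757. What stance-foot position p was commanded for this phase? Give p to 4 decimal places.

ωT = 3.3913·0.294 = 0.997042; cosh(ωT) = 1.539611, sinh(ωT) = 1.170642
x(T) = p + (x₀−p)·cosh(ωT) + (ẋ₀/ω)·sinh(ωT) ⇒ p·(1 − cosh) = x(T) − x₀·cosh − (ẋ₀/ω)·sinh
numerator   = 0.1757 − (0.0635)·1.539611 − (0.0363/3.3913)·1.170642 = 0.065404
denominator = 1 − 1.539611 = -0.539611
p = 0.065404 / -0.539611 = -0.1212

p = -0.1212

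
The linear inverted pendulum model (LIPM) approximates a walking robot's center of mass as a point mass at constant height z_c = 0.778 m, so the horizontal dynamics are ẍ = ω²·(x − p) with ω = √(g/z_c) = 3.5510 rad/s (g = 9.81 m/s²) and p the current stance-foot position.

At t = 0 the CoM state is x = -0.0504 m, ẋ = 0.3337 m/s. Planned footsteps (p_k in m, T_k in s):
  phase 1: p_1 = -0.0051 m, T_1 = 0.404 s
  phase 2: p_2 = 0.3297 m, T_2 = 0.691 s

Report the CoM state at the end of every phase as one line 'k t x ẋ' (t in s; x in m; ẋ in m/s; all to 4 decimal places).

phase 1: p=-0.0051, T=0.404, ωT=1.434604, cosh=2.218096, sinh=1.979886; start (x,ẋ)=(-0.050400, 0.333700) → end (x,ẋ)=(0.080477, 0.421694)
phase 2: p=0.3297, T=0.691, ωT=2.453741, cosh=5.858876, sinh=5.772904; start (x,ẋ)=(0.080477, 0.421694) → end (x,ẋ)=(-0.444913, -2.638315)

1 0.4040 0.0805 0.4217
2 1.0950 -0.4449 -2.6383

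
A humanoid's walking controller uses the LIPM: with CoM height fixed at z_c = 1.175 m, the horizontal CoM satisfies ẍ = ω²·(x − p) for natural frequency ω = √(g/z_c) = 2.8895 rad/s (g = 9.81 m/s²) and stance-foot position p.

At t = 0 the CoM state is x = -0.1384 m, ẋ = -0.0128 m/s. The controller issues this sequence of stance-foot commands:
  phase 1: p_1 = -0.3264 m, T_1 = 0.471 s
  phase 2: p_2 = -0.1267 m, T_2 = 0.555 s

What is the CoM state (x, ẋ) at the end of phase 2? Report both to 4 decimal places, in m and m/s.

x = 1.1413, ẋ = 3.7512

phase 1: p=-0.3264, T=0.471, ωT=1.360954, cosh=2.078165, sinh=1.821749; start (x,ẋ)=(-0.138400, -0.012800) → end (x,ẋ)=(0.056225, 0.963021)
phase 2: p=-0.1267, T=0.555, ωT=1.603673, cosh=2.586206, sinh=2.385050; start (x,ẋ)=(0.056225, 0.963021) → end (x,ẋ)=(1.141278, 3.751217)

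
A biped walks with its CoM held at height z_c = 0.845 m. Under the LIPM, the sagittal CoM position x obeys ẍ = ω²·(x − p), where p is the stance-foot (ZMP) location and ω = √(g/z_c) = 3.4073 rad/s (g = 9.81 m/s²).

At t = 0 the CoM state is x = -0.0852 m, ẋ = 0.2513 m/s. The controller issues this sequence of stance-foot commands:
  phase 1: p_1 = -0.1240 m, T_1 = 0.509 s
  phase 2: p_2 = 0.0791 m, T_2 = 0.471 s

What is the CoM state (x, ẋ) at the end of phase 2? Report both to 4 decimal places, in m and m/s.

phase 1: p=-0.1240, T=0.509, ωT=1.734316, cosh=2.920785, sinh=2.744264; start (x,ẋ)=(-0.085200, 0.251300) → end (x,ẋ)=(0.191725, 1.096794)
phase 2: p=0.0791, T=0.471, ωT=1.604838, cosh=2.588988, sinh=2.388066; start (x,ẋ)=(0.191725, 1.096794) → end (x,ẋ)=(1.139393, 3.756003)

x = 1.1394, ẋ = 3.7560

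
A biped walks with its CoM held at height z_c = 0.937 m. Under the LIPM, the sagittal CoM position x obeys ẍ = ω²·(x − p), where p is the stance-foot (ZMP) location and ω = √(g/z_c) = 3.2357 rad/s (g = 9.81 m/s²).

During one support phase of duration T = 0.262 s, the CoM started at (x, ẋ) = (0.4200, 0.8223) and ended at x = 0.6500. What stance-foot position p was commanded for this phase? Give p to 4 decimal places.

p = 0.4520

ωT = 3.2357·0.262 = 0.847753; cosh(ωT) = 1.381386, sinh(ωT) = 0.953010
x(T) = p + (x₀−p)·cosh(ωT) + (ẋ₀/ω)·sinh(ωT) ⇒ p·(1 − cosh) = x(T) − x₀·cosh − (ẋ₀/ω)·sinh
numerator   = 0.6500 − (0.4200)·1.381386 − (0.8223/3.2357)·0.953010 = -0.172374
denominator = 1 − 1.381386 = -0.381386
p = -0.172374 / -0.381386 = 0.4520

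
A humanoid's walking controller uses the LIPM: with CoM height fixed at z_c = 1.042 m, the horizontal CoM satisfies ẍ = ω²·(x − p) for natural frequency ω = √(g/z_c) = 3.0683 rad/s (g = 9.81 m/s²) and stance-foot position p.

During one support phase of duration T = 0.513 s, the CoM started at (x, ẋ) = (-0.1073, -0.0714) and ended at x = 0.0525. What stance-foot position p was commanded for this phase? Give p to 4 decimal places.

p = -0.2481

ωT = 3.0683·0.513 = 1.574038; cosh(ωT) = 2.516652, sinh(ωT) = 2.309445
x(T) = p + (x₀−p)·cosh(ωT) + (ẋ₀/ω)·sinh(ωT) ⇒ p·(1 − cosh) = x(T) − x₀·cosh − (ẋ₀/ω)·sinh
numerator   = 0.0525 − (-0.1073)·2.516652 − (-0.0714/3.0683)·2.309445 = 0.376278
denominator = 1 − 2.516652 = -1.516652
p = 0.376278 / -1.516652 = -0.2481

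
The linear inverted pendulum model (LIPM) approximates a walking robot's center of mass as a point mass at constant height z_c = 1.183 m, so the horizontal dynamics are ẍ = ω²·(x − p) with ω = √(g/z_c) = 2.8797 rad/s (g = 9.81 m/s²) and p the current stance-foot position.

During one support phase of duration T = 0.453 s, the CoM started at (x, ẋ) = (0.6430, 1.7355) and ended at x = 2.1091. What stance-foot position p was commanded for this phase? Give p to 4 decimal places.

p = 0.1963

ωT = 2.8797·0.453 = 1.304504; cosh(ωT) = 1.978584, sinh(ωT) = 1.707277
x(T) = p + (x₀−p)·cosh(ωT) + (ẋ₀/ω)·sinh(ωT) ⇒ p·(1 − cosh) = x(T) − x₀·cosh − (ẋ₀/ω)·sinh
numerator   = 2.1091 − (0.6430)·1.978584 − (1.7355/2.8797)·1.707277 = -0.192049
denominator = 1 − 1.978584 = -0.978584
p = -0.192049 / -0.978584 = 0.1963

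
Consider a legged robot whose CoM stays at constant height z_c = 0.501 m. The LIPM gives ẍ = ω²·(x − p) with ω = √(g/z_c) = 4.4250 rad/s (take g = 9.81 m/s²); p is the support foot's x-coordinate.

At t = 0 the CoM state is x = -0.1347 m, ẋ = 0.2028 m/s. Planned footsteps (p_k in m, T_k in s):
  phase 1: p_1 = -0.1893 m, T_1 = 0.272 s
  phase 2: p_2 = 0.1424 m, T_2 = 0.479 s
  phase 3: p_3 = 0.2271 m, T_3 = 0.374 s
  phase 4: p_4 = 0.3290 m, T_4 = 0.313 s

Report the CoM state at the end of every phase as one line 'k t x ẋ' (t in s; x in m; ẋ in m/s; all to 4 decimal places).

1 0.2720 -0.0207 0.7346
2 0.7510 0.1349 0.1417
3 1.1250 0.0578 -0.6443
4 1.4380 -0.5194 -3.6148

phase 1: p=-0.1893, T=0.272, ωT=1.203600, cosh=1.816101, sinh=1.515990; start (x,ẋ)=(-0.134700, 0.202800) → end (x,ẋ)=(-0.020662, 0.734576)
phase 2: p=0.1424, T=0.479, ωT=2.119575, cosh=4.223840, sinh=4.103757; start (x,ẋ)=(-0.020662, 0.734576) → end (x,ẋ)=(0.134899, 0.141663)
phase 3: p=0.2271, T=0.374, ωT=1.654950, cosh=2.711960, sinh=2.520858; start (x,ẋ)=(0.134899, 0.141663) → end (x,ẋ)=(0.057757, -0.644302)
phase 4: p=0.3290, T=0.313, ωT=1.385025, cosh=2.122622, sinh=1.872304; start (x,ẋ)=(0.057757, -0.644302) → end (x,ẋ)=(-0.519363, -3.614842)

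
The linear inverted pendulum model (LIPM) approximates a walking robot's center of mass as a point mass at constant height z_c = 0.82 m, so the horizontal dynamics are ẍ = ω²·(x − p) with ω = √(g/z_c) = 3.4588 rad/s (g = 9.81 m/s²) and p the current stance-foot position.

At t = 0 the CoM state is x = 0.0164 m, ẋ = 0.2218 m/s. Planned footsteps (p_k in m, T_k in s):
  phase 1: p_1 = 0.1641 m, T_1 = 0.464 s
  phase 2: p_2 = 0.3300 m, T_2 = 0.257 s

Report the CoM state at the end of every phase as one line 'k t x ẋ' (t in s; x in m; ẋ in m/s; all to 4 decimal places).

phase 1: p=0.1641, T=0.464, ωT=1.604883, cosh=2.589096, sinh=2.388183; start (x,ẋ)=(0.016400, 0.221800) → end (x,ẋ)=(-0.065164, -0.645777)
phase 2: p=0.3300, T=0.257, ωT=0.888912, cosh=1.421792, sinh=1.010689; start (x,ẋ)=(-0.065164, -0.645777) → end (x,ẋ)=(-0.420542, -2.299564)

1 0.4640 -0.0652 -0.6458
2 0.7210 -0.4205 -2.2996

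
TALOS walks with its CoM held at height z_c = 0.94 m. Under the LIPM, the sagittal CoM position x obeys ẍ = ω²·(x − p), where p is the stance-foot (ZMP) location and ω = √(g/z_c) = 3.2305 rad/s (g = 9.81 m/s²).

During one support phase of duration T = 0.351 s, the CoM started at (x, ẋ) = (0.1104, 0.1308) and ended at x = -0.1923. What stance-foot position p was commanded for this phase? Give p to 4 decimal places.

p = 0.6128

ωT = 3.2305·0.351 = 1.133906; cosh(ωT) = 1.714772, sinh(ωT) = 1.392998
x(T) = p + (x₀−p)·cosh(ωT) + (ẋ₀/ω)·sinh(ωT) ⇒ p·(1 − cosh) = x(T) − x₀·cosh − (ẋ₀/ω)·sinh
numerator   = -0.1923 − (0.1104)·1.714772 − (0.1308/3.2305)·1.392998 = -0.438012
denominator = 1 − 1.714772 = -0.714772
p = -0.438012 / -0.714772 = 0.6128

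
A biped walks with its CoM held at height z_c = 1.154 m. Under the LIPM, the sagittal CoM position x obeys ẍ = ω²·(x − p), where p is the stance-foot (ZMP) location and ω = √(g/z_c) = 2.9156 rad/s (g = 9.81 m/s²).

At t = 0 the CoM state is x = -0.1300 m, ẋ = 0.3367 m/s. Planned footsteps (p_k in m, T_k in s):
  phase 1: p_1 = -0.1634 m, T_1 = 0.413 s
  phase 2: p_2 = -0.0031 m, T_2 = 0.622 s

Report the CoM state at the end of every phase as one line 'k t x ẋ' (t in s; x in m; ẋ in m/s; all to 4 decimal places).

1 0.4130 0.0725 0.7595
2 1.0350 1.0122 3.0480

phase 1: p=-0.1634, T=0.413, ωT=1.204143, cosh=1.816925, sinh=1.516976; start (x,ẋ)=(-0.130000, 0.336700) → end (x,ẋ)=(0.072469, 0.759483)
phase 2: p=-0.0031, T=0.622, ωT=1.813503, cosh=3.147486, sinh=2.984405; start (x,ẋ)=(0.072469, 0.759483) → end (x,ẋ)=(1.012158, 3.048014)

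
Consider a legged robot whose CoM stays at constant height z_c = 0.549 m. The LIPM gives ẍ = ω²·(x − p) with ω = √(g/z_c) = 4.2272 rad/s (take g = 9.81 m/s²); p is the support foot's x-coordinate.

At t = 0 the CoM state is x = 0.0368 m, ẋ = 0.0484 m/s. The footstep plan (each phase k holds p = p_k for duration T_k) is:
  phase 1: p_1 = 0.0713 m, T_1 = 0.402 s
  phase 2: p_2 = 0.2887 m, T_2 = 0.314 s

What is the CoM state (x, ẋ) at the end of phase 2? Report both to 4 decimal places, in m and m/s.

phase 1: p=0.0713, T=0.402, ωT=1.699334, cosh=2.826555, sinh=2.643750; start (x,ẋ)=(0.036800, 0.048400) → end (x,ẋ)=(0.004054, -0.248755)
phase 2: p=0.2887, T=0.314, ωT=1.327341, cosh=2.018092, sinh=1.752910; start (x,ẋ)=(0.004054, -0.248755) → end (x,ẋ)=(-0.388894, -2.611210)

x = -0.3889, ẋ = -2.6112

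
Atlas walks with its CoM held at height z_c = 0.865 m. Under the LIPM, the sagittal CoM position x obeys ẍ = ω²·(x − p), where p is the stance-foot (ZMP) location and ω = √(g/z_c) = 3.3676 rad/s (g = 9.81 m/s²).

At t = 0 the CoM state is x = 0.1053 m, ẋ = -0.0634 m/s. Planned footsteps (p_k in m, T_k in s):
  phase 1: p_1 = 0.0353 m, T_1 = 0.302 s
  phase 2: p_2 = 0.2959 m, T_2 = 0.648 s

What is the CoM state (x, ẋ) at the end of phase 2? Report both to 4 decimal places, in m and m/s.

phase 1: p=0.0353, T=0.302, ωT=1.017015, cosh=1.563301, sinh=1.201628; start (x,ẋ)=(0.105300, -0.063400) → end (x,ẋ)=(0.122109, 0.184149)
phase 2: p=0.2959, T=0.648, ωT=2.182205, cosh=4.489312, sinh=4.376520; start (x,ẋ)=(0.122109, 0.184149) → end (x,ẋ)=(-0.244984, -1.734698)

x = -0.2450, ẋ = -1.7347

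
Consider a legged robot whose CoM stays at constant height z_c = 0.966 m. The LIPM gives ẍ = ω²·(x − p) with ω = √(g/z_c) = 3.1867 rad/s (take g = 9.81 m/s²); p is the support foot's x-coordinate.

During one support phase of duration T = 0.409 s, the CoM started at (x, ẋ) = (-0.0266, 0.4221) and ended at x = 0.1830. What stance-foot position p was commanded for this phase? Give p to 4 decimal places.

p = -0.0100

ωT = 3.1867·0.409 = 1.303360; cosh(ωT) = 1.976632, sinh(ωT) = 1.705015
x(T) = p + (x₀−p)·cosh(ωT) + (ẋ₀/ω)·sinh(ωT) ⇒ p·(1 − cosh) = x(T) − x₀·cosh − (ẋ₀/ω)·sinh
numerator   = 0.1830 − (-0.0266)·1.976632 − (0.4221/3.1867)·1.705015 = 0.009738
denominator = 1 − 1.976632 = -0.976632
p = 0.009738 / -0.976632 = -0.0100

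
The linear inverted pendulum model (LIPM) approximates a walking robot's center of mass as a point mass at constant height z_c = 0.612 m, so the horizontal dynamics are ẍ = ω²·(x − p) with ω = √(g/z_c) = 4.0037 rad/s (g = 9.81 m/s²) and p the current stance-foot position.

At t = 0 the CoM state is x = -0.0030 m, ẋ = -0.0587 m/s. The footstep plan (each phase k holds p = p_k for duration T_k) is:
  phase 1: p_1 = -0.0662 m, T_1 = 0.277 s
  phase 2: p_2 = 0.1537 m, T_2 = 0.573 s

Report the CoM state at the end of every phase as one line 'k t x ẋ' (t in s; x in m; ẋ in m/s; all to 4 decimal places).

phase 1: p=-0.0662, T=0.277, ωT=1.109025, cosh=1.680641, sinh=1.350760; start (x,ẋ)=(-0.003000, -0.058700) → end (x,ẋ)=(0.020212, 0.243134)
phase 2: p=0.1537, T=0.573, ωT=2.294120, cosh=5.008279, sinh=4.907429; start (x,ẋ)=(0.020212, 0.243134) → end (x,ẋ)=(-0.216827, -1.405062)

1 0.2770 0.0202 0.2431
2 0.8500 -0.2168 -1.4051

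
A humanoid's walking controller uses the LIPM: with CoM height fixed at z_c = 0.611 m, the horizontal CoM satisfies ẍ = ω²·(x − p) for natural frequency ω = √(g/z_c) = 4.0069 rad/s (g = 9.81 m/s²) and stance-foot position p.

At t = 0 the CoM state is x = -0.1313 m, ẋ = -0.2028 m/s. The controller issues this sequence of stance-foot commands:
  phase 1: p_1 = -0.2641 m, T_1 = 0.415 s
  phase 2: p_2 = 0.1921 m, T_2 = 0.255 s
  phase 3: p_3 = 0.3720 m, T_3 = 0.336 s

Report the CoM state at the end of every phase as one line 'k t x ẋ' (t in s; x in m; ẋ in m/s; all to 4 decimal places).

1 0.4150 -0.0300 0.7988
2 0.6700 0.0847 0.1775
3 1.0060 -0.1381 -1.6981

phase 1: p=-0.2641, T=0.415, ωT=1.662863, cosh=2.731994, sinh=2.542399; start (x,ẋ)=(-0.131300, -0.202800) → end (x,ẋ)=(-0.029969, 0.798803)
phase 2: p=0.1921, T=0.255, ωT=1.021759, cosh=1.569020, sinh=1.209059; start (x,ẋ)=(-0.029969, 0.798803) → end (x,ẋ)=(0.084704, 0.177509)
phase 3: p=0.3720, T=0.336, ωT=1.346318, cosh=2.051723, sinh=1.791527; start (x,ẋ)=(0.084704, 0.177509) → end (x,ẋ)=(-0.138086, -1.698148)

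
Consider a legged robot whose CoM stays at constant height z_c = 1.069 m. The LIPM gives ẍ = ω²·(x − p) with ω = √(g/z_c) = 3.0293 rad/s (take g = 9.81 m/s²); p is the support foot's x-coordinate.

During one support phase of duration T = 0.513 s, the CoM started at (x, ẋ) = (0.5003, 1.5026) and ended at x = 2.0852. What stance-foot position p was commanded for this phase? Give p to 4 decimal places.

ωT = 3.0293·0.513 = 1.554031; cosh(ωT) = 2.470947, sinh(ωT) = 2.259553
x(T) = p + (x₀−p)·cosh(ωT) + (ẋ₀/ω)·sinh(ωT) ⇒ p·(1 − cosh) = x(T) − x₀·cosh − (ẋ₀/ω)·sinh
numerator   = 2.0852 − (0.5003)·2.470947 − (1.5026/3.0293)·2.259553 = -0.271803
denominator = 1 − 2.470947 = -1.470947
p = -0.271803 / -1.470947 = 0.1848

p = 0.1848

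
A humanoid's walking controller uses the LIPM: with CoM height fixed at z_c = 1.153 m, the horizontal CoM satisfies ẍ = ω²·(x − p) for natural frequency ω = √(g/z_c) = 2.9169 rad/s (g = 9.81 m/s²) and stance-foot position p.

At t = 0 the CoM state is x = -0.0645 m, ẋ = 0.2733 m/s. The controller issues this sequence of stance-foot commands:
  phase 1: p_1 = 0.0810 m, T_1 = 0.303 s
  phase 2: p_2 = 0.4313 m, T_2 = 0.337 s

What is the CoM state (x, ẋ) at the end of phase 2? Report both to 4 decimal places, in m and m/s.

x = -0.2883, ẋ = -1.6089

phase 1: p=0.0810, T=0.303, ωT=0.883821, cosh=1.416665, sinh=1.003464; start (x,ẋ)=(-0.064500, 0.273300) → end (x,ẋ)=(-0.031105, -0.038704)
phase 2: p=0.4313, T=0.337, ωT=0.982995, cosh=1.523319, sinh=1.149130; start (x,ẋ)=(-0.031105, -0.038704) → end (x,ẋ)=(-0.288338, -1.608893)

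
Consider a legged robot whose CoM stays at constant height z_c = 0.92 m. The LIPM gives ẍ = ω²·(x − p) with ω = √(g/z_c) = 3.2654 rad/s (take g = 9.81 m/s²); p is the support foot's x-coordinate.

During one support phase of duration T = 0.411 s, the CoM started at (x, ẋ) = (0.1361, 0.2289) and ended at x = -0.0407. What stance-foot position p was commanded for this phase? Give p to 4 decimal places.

ωT = 3.2654·0.411 = 1.342079; cosh(ωT) = 2.044147, sinh(ωT) = 1.782846
x(T) = p + (x₀−p)·cosh(ωT) + (ẋ₀/ω)·sinh(ωT) ⇒ p·(1 − cosh) = x(T) − x₀·cosh − (ẋ₀/ω)·sinh
numerator   = -0.0407 − (0.1361)·2.044147 − (0.2289/3.2654)·1.782846 = -0.443883
denominator = 1 − 2.044147 = -1.044147
p = -0.443883 / -1.044147 = 0.4251

p = 0.4251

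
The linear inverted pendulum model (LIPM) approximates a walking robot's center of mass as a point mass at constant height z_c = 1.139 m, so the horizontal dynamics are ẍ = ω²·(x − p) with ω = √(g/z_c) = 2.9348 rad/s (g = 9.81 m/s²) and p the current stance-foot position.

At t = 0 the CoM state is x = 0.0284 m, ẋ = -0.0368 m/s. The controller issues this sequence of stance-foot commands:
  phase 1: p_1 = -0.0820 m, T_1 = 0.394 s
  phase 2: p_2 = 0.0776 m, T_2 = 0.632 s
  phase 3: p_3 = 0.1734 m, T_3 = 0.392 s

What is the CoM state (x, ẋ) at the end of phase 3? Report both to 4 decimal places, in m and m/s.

phase 1: p=-0.0820, T=0.394, ωT=1.156311, cosh=1.746416, sinh=1.431772; start (x,ẋ)=(0.028400, -0.036800) → end (x,ẋ)=(0.092851, 0.399629)
phase 2: p=0.0776, T=0.632, ωT=1.854794, cosh=3.273432, sinh=3.116947; start (x,ẋ)=(0.092851, 0.399629) → end (x,ẋ)=(0.551955, 1.447669)
phase 3: p=0.1734, T=0.392, ωT=1.150442, cosh=1.738042, sinh=1.421545; start (x,ẋ)=(0.551955, 1.447669) → end (x,ẋ)=(1.532560, 4.095422)

x = 1.5326, ẋ = 4.0954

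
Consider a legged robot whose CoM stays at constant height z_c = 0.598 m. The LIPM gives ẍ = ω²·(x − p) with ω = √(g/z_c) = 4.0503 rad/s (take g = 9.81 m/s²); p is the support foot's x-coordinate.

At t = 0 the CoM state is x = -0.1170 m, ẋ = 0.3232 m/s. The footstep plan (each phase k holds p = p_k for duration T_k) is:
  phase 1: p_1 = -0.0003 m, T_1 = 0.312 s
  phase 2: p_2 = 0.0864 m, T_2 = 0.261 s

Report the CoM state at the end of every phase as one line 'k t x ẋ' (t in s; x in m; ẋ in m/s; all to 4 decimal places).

phase 1: p=-0.0003, T=0.312, ωT=1.263694, cosh=1.910538, sinh=1.627929; start (x,ẋ)=(-0.117000, 0.323200) → end (x,ẋ)=(-0.093357, -0.151988)
phase 2: p=0.0864, T=0.261, ωT=1.057128, cosh=1.612773, sinh=1.265321; start (x,ẋ)=(-0.093357, -0.151988) → end (x,ẋ)=(-0.250988, -1.166361)

1 0.3120 -0.0934 -0.1520
2 0.5730 -0.2510 -1.1664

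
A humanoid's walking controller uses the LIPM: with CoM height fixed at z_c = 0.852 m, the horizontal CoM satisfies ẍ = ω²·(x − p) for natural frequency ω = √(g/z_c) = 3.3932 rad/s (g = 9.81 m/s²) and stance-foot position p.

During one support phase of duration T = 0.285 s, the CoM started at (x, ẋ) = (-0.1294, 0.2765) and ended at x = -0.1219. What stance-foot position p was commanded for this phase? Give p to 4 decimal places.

p = 0.0372

ωT = 3.3932·0.285 = 0.967062; cosh(ωT) = 1.505202, sinh(ωT) = 1.125004
x(T) = p + (x₀−p)·cosh(ωT) + (ẋ₀/ω)·sinh(ωT) ⇒ p·(1 − cosh) = x(T) − x₀·cosh − (ẋ₀/ω)·sinh
numerator   = -0.1219 − (-0.1294)·1.505202 − (0.2765/3.3932)·1.125004 = -0.018799
denominator = 1 − 1.505202 = -0.505202
p = -0.018799 / -0.505202 = 0.0372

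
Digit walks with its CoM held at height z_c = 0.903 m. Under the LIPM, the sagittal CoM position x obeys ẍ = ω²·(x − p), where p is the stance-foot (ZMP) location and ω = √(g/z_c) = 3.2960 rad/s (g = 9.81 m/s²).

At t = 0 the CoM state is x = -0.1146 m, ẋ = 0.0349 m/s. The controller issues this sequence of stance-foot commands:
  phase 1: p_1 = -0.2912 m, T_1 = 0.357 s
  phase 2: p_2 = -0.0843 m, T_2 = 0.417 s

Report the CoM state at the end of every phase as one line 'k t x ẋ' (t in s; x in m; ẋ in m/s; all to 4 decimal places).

1 0.3570 0.0380 0.9162
2 0.7740 0.6871 2.6723

phase 1: p=-0.2912, T=0.357, ωT=1.176672, cosh=1.775932, sinh=1.467629; start (x,ẋ)=(-0.114600, 0.034900) → end (x,ẋ)=(0.037970, 0.916248)
phase 2: p=-0.0843, T=0.417, ωT=1.374432, cosh=2.102907, sinh=1.849924; start (x,ẋ)=(0.037970, 0.916248) → end (x,ẋ)=(0.687079, 2.672307)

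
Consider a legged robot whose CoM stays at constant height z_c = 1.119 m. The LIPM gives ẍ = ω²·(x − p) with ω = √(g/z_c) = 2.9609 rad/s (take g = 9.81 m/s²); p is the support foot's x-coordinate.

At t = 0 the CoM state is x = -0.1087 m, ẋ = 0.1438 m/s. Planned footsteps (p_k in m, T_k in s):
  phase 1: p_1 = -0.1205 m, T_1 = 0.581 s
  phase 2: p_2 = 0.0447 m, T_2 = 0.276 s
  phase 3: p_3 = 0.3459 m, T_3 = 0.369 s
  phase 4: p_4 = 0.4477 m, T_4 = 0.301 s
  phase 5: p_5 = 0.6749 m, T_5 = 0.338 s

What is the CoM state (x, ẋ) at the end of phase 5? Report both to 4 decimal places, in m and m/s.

x = 0.8422, ẋ = 0.8444

phase 1: p=-0.1205, T=0.581, ωT=1.720283, cosh=2.882562, sinh=2.703547; start (x,ẋ)=(-0.108700, 0.143800) → end (x,ẋ)=(0.044816, 0.508971)
phase 2: p=0.0447, T=0.276, ωT=0.817208, cosh=1.352917, sinh=0.911254; start (x,ẋ)=(0.044816, 0.508971) → end (x,ẋ)=(0.201498, 0.688906)
phase 3: p=0.3459, T=0.369, ωT=1.092572, cosh=1.658643, sinh=1.323291; start (x,ẋ)=(0.201498, 0.688906) → end (x,ẋ)=(0.414276, 0.576865)
phase 4: p=0.4477, T=0.301, ωT=0.891231, cosh=1.424140, sinh=1.013989; start (x,ẋ)=(0.414276, 0.576865) → end (x,ẋ)=(0.597653, 0.721189)
phase 5: p=0.6749, T=0.338, ωT=1.000784, cosh=1.544003, sinh=1.176412; start (x,ẋ)=(0.597653, 0.721189) → end (x,ẋ)=(0.842170, 0.844449)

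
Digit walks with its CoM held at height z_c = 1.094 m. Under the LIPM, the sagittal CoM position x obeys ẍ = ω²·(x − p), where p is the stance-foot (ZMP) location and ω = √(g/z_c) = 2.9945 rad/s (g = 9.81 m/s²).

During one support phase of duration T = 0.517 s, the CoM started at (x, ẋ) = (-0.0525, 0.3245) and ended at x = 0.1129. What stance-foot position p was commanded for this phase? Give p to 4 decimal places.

p = 0.0009

ωT = 2.9945·0.517 = 1.548156; cosh(ωT) = 2.457716, sinh(ωT) = 2.245076
x(T) = p + (x₀−p)·cosh(ωT) + (ẋ₀/ω)·sinh(ωT) ⇒ p·(1 − cosh) = x(T) − x₀·cosh − (ẋ₀/ω)·sinh
numerator   = 0.1129 − (-0.0525)·2.457716 − (0.3245/2.9945)·2.245076 = -0.001358
denominator = 1 − 2.457716 = -1.457716
p = -0.001358 / -1.457716 = 0.0009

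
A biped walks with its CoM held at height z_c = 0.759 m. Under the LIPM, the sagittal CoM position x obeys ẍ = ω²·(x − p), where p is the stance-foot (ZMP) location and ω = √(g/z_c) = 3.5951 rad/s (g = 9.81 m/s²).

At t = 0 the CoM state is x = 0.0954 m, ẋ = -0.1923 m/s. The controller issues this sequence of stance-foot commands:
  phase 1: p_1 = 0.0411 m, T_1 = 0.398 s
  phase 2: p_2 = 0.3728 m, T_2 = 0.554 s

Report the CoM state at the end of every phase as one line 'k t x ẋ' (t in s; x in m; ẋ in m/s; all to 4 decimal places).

phase 1: p=0.0411, T=0.398, ωT=1.430850, cosh=2.210679, sinh=1.971573; start (x,ẋ)=(0.095400, -0.192300) → end (x,ẋ)=(0.055681, -0.040235)
phase 2: p=0.3728, T=0.554, ωT=1.991685, cosh=3.732169, sinh=3.595704; start (x,ẋ)=(0.055681, -0.040235) → end (x,ẋ)=(-0.850982, -4.249529)

1 0.3980 0.0557 -0.0402
2 0.9520 -0.8510 -4.2495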